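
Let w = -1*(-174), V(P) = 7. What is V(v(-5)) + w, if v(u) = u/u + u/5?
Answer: 181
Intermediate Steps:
v(u) = 1 + u/5 (v(u) = 1 + u*(⅕) = 1 + u/5)
w = 174
V(v(-5)) + w = 7 + 174 = 181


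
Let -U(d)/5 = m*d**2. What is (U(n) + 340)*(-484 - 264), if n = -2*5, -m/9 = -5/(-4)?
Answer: -4461820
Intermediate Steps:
m = -45/4 (m = -(-45)*1/(-4) = -(-45)*1*(-1/4) = -(-45)*(-1)/4 = -9*5/4 = -45/4 ≈ -11.250)
n = -10
U(d) = 225*d**2/4 (U(d) = -(-225)*d**2/4 = 225*d**2/4)
(U(n) + 340)*(-484 - 264) = ((225/4)*(-10)**2 + 340)*(-484 - 264) = ((225/4)*100 + 340)*(-748) = (5625 + 340)*(-748) = 5965*(-748) = -4461820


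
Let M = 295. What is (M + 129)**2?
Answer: 179776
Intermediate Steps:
(M + 129)**2 = (295 + 129)**2 = 424**2 = 179776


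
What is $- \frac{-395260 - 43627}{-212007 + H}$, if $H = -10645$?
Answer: $- \frac{438887}{222652} \approx -1.9712$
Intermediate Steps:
$- \frac{-395260 - 43627}{-212007 + H} = - \frac{-395260 - 43627}{-212007 - 10645} = - \frac{-438887}{-222652} = - \frac{\left(-438887\right) \left(-1\right)}{222652} = \left(-1\right) \frac{438887}{222652} = - \frac{438887}{222652}$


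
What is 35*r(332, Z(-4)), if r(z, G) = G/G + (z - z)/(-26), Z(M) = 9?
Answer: 35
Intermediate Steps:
r(z, G) = 1 (r(z, G) = 1 + 0*(-1/26) = 1 + 0 = 1)
35*r(332, Z(-4)) = 35*1 = 35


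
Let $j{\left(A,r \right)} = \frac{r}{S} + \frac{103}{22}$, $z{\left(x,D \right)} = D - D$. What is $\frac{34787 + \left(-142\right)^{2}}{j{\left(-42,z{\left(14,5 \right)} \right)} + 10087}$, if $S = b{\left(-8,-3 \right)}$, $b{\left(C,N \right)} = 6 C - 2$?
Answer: $\frac{1208922}{222017} \approx 5.4452$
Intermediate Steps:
$b{\left(C,N \right)} = -2 + 6 C$
$S = -50$ ($S = -2 + 6 \left(-8\right) = -2 - 48 = -50$)
$z{\left(x,D \right)} = 0$
$j{\left(A,r \right)} = \frac{103}{22} - \frac{r}{50}$ ($j{\left(A,r \right)} = \frac{r}{-50} + \frac{103}{22} = r \left(- \frac{1}{50}\right) + 103 \cdot \frac{1}{22} = - \frac{r}{50} + \frac{103}{22} = \frac{103}{22} - \frac{r}{50}$)
$\frac{34787 + \left(-142\right)^{2}}{j{\left(-42,z{\left(14,5 \right)} \right)} + 10087} = \frac{34787 + \left(-142\right)^{2}}{\left(\frac{103}{22} - 0\right) + 10087} = \frac{34787 + 20164}{\left(\frac{103}{22} + 0\right) + 10087} = \frac{54951}{\frac{103}{22} + 10087} = \frac{54951}{\frac{222017}{22}} = 54951 \cdot \frac{22}{222017} = \frac{1208922}{222017}$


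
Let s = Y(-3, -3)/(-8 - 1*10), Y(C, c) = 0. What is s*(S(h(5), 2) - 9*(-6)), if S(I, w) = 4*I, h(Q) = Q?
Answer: 0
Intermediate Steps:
s = 0 (s = 0/(-8 - 1*10) = 0/(-8 - 10) = 0/(-18) = 0*(-1/18) = 0)
s*(S(h(5), 2) - 9*(-6)) = 0*(4*5 - 9*(-6)) = 0*(20 + 54) = 0*74 = 0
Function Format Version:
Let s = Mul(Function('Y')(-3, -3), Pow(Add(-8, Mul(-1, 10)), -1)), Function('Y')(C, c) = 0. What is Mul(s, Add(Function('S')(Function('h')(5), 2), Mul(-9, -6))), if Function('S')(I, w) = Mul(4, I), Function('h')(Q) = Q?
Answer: 0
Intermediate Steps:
s = 0 (s = Mul(0, Pow(Add(-8, Mul(-1, 10)), -1)) = Mul(0, Pow(Add(-8, -10), -1)) = Mul(0, Pow(-18, -1)) = Mul(0, Rational(-1, 18)) = 0)
Mul(s, Add(Function('S')(Function('h')(5), 2), Mul(-9, -6))) = Mul(0, Add(Mul(4, 5), Mul(-9, -6))) = Mul(0, Add(20, 54)) = Mul(0, 74) = 0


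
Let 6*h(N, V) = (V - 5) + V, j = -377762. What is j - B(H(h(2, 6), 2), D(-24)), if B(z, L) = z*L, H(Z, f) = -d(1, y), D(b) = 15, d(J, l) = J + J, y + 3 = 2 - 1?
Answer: -377732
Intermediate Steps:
h(N, V) = -5/6 + V/3 (h(N, V) = ((V - 5) + V)/6 = ((-5 + V) + V)/6 = (-5 + 2*V)/6 = -5/6 + V/3)
y = -2 (y = -3 + (2 - 1) = -3 + 1 = -2)
d(J, l) = 2*J
H(Z, f) = -2
B(z, L) = L*z
j - B(H(h(2, 6), 2), D(-24)) = -377762 - 15*(-2) = -377762 - 1*(-30) = -377762 + 30 = -377732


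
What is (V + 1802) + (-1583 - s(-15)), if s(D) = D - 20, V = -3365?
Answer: -3111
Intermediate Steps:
s(D) = -20 + D
(V + 1802) + (-1583 - s(-15)) = (-3365 + 1802) + (-1583 - (-20 - 15)) = -1563 + (-1583 - 1*(-35)) = -1563 + (-1583 + 35) = -1563 - 1548 = -3111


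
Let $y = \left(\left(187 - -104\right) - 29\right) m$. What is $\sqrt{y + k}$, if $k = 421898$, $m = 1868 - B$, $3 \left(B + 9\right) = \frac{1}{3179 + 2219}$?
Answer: $\frac{\sqrt{59901622623141}}{8097} \approx 955.86$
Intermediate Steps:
$B = - \frac{145745}{16194}$ ($B = -9 + \frac{1}{3 \left(3179 + 2219\right)} = -9 + \frac{1}{3 \cdot 5398} = -9 + \frac{1}{3} \cdot \frac{1}{5398} = -9 + \frac{1}{16194} = - \frac{145745}{16194} \approx -8.9999$)
$m = \frac{30396137}{16194}$ ($m = 1868 - - \frac{145745}{16194} = 1868 + \frac{145745}{16194} = \frac{30396137}{16194} \approx 1877.0$)
$y = \frac{3981893947}{8097}$ ($y = \left(\left(187 - -104\right) - 29\right) \frac{30396137}{16194} = \left(\left(187 + 104\right) - 29\right) \frac{30396137}{16194} = \left(291 - 29\right) \frac{30396137}{16194} = 262 \cdot \frac{30396137}{16194} = \frac{3981893947}{8097} \approx 4.9177 \cdot 10^{5}$)
$\sqrt{y + k} = \sqrt{\frac{3981893947}{8097} + 421898} = \sqrt{\frac{7398002053}{8097}} = \frac{\sqrt{59901622623141}}{8097}$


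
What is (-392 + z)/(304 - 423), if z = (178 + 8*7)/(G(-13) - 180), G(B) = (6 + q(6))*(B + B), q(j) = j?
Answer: 32183/9758 ≈ 3.2981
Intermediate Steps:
G(B) = 24*B (G(B) = (6 + 6)*(B + B) = 12*(2*B) = 24*B)
z = -39/82 (z = (178 + 8*7)/(24*(-13) - 180) = (178 + 56)/(-312 - 180) = 234/(-492) = 234*(-1/492) = -39/82 ≈ -0.47561)
(-392 + z)/(304 - 423) = (-392 - 39/82)/(304 - 423) = -32183/82/(-119) = -32183/82*(-1/119) = 32183/9758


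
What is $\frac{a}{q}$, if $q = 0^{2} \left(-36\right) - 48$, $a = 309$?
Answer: $- \frac{103}{16} \approx -6.4375$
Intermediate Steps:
$q = -48$ ($q = 0 \left(-36\right) - 48 = 0 - 48 = -48$)
$\frac{a}{q} = \frac{309}{-48} = 309 \left(- \frac{1}{48}\right) = - \frac{103}{16}$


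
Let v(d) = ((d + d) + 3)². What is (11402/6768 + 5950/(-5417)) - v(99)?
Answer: -740585154811/18331128 ≈ -40400.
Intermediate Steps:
v(d) = (3 + 2*d)² (v(d) = (2*d + 3)² = (3 + 2*d)²)
(11402/6768 + 5950/(-5417)) - v(99) = (11402/6768 + 5950/(-5417)) - (3 + 2*99)² = (11402*(1/6768) + 5950*(-1/5417)) - (3 + 198)² = (5701/3384 - 5950/5417) - 1*201² = 10747517/18331128 - 1*40401 = 10747517/18331128 - 40401 = -740585154811/18331128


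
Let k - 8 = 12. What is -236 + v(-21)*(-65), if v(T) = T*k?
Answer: 27064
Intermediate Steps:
k = 20 (k = 8 + 12 = 20)
v(T) = 20*T (v(T) = T*20 = 20*T)
-236 + v(-21)*(-65) = -236 + (20*(-21))*(-65) = -236 - 420*(-65) = -236 + 27300 = 27064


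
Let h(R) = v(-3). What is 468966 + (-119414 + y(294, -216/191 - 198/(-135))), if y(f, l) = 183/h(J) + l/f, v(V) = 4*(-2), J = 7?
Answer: 1177647512963/3369240 ≈ 3.4953e+5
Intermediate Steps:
v(V) = -8
h(R) = -8
y(f, l) = -183/8 + l/f (y(f, l) = 183/(-8) + l/f = 183*(-⅛) + l/f = -183/8 + l/f)
468966 + (-119414 + y(294, -216/191 - 198/(-135))) = 468966 + (-119414 + (-183/8 + (-216/191 - 198/(-135))/294)) = 468966 + (-119414 + (-183/8 + (-216*1/191 - 198*(-1/135))*(1/294))) = 468966 + (-119414 + (-183/8 + (-216/191 + 22/15)*(1/294))) = 468966 + (-119414 + (-183/8 + (962/2865)*(1/294))) = 468966 + (-119414 + (-183/8 + 481/421155)) = 468966 + (-119414 - 77067517/3369240) = 468966 - 402411492877/3369240 = 1177647512963/3369240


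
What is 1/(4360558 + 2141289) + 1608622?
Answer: 10459014124835/6501847 ≈ 1.6086e+6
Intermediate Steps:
1/(4360558 + 2141289) + 1608622 = 1/6501847 + 1608622 = 10459014124835/6501847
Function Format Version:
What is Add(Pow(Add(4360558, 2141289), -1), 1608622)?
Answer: Rational(10459014124835, 6501847) ≈ 1.6086e+6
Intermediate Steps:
Add(Pow(Add(4360558, 2141289), -1), 1608622) = Add(Pow(6501847, -1), 1608622) = Add(Rational(1, 6501847), 1608622) = Rational(10459014124835, 6501847)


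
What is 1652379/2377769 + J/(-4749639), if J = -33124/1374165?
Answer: 829594382520093017/1193784108200705655 ≈ 0.69493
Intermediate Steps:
J = -2548/105705 (J = -33124*1/1374165 = -2548/105705 ≈ -0.024105)
1652379/2377769 + J/(-4749639) = 1652379/2377769 - 2548/105705/(-4749639) = 1652379*(1/2377769) - 2548/105705*(-1/4749639) = 1652379/2377769 + 2548/502060590495 = 829594382520093017/1193784108200705655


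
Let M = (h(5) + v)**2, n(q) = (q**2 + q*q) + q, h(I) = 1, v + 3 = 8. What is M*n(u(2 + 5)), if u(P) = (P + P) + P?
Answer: 32508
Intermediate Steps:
v = 5 (v = -3 + 8 = 5)
u(P) = 3*P (u(P) = 2*P + P = 3*P)
n(q) = q + 2*q**2 (n(q) = (q**2 + q**2) + q = 2*q**2 + q = q + 2*q**2)
M = 36 (M = (1 + 5)**2 = 6**2 = 36)
M*n(u(2 + 5)) = 36*((3*(2 + 5))*(1 + 2*(3*(2 + 5)))) = 36*((3*7)*(1 + 2*(3*7))) = 36*(21*(1 + 2*21)) = 36*(21*(1 + 42)) = 36*(21*43) = 36*903 = 32508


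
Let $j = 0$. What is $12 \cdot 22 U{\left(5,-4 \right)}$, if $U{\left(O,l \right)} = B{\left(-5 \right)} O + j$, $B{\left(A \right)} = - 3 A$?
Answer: $19800$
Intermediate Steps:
$U{\left(O,l \right)} = 15 O$ ($U{\left(O,l \right)} = \left(-3\right) \left(-5\right) O + 0 = 15 O + 0 = 15 O$)
$12 \cdot 22 U{\left(5,-4 \right)} = 12 \cdot 22 \cdot 15 \cdot 5 = 264 \cdot 75 = 19800$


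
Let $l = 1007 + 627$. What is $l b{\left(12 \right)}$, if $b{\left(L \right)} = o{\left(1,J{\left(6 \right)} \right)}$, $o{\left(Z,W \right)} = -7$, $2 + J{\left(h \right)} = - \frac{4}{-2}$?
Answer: $-11438$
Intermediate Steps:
$J{\left(h \right)} = 0$ ($J{\left(h \right)} = -2 - \frac{4}{-2} = -2 - -2 = -2 + 2 = 0$)
$l = 1634$
$b{\left(L \right)} = -7$
$l b{\left(12 \right)} = 1634 \left(-7\right) = -11438$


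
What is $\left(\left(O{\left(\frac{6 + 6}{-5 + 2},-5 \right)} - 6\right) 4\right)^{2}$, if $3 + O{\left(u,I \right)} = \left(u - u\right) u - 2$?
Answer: $1936$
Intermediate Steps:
$O{\left(u,I \right)} = -5$ ($O{\left(u,I \right)} = -3 + \left(\left(u - u\right) u - 2\right) = -3 - \left(2 + 0 u\right) = -3 + \left(0 - 2\right) = -3 - 2 = -5$)
$\left(\left(O{\left(\frac{6 + 6}{-5 + 2},-5 \right)} - 6\right) 4\right)^{2} = \left(\left(-5 - 6\right) 4\right)^{2} = \left(\left(-11\right) 4\right)^{2} = \left(-44\right)^{2} = 1936$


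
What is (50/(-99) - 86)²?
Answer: 73342096/9801 ≈ 7483.1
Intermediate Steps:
(50/(-99) - 86)² = (50*(-1/99) - 86)² = (-50/99 - 86)² = (-8564/99)² = 73342096/9801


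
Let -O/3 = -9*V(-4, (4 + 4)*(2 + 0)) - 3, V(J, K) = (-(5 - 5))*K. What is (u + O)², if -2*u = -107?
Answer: 15625/4 ≈ 3906.3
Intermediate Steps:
u = 107/2 (u = -½*(-107) = 107/2 ≈ 53.500)
V(J, K) = 0 (V(J, K) = (-1*0)*K = 0*K = 0)
O = 9 (O = -3*(-9*0 - 3) = -3*(0 - 3) = -3*(-3) = 9)
(u + O)² = (107/2 + 9)² = (125/2)² = 15625/4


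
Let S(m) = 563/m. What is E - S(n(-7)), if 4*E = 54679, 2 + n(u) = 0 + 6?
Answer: 13529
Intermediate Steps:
n(u) = 4 (n(u) = -2 + (0 + 6) = -2 + 6 = 4)
E = 54679/4 (E = (¼)*54679 = 54679/4 ≈ 13670.)
E - S(n(-7)) = 54679/4 - 563/4 = 13529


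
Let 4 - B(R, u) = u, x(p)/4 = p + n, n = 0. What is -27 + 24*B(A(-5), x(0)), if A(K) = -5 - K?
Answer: 69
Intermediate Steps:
x(p) = 4*p (x(p) = 4*(p + 0) = 4*p)
B(R, u) = 4 - u
-27 + 24*B(A(-5), x(0)) = -27 + 24*(4 - 4*0) = -27 + 24*(4 - 1*0) = -27 + 24*(4 + 0) = -27 + 24*4 = -27 + 96 = 69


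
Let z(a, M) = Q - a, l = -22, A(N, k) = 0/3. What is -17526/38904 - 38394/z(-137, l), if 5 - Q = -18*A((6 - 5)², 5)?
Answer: -124680739/460364 ≈ -270.83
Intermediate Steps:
A(N, k) = 0 (A(N, k) = 0*(⅓) = 0)
Q = 5 (Q = 5 - (-18)*0 = 5 - 1*0 = 5 + 0 = 5)
z(a, M) = 5 - a
-17526/38904 - 38394/z(-137, l) = -17526/38904 - 38394/(5 - 1*(-137)) = -17526*1/38904 - 38394/(5 + 137) = -2921/6484 - 38394/142 = -2921/6484 - 38394*1/142 = -2921/6484 - 19197/71 = -124680739/460364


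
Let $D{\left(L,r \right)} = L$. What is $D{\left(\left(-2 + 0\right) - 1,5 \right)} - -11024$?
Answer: $11021$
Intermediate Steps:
$D{\left(\left(-2 + 0\right) - 1,5 \right)} - -11024 = \left(\left(-2 + 0\right) - 1\right) - -11024 = \left(-2 - 1\right) + 11024 = -3 + 11024 = 11021$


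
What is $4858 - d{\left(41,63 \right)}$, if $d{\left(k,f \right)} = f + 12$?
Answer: $4783$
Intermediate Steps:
$d{\left(k,f \right)} = 12 + f$
$4858 - d{\left(41,63 \right)} = 4858 - \left(12 + 63\right) = 4858 - 75 = 4783$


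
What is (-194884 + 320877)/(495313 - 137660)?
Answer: 125993/357653 ≈ 0.35228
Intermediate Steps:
(-194884 + 320877)/(495313 - 137660) = 125993/357653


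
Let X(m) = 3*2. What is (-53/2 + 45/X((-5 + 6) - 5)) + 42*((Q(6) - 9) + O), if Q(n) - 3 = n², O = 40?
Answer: 2921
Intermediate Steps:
X(m) = 6
Q(n) = 3 + n²
(-53/2 + 45/X((-5 + 6) - 5)) + 42*((Q(6) - 9) + O) = (-53/2 + 45/6) + 42*(((3 + 6²) - 9) + 40) = (-53*½ + 45*(⅙)) + 42*(((3 + 36) - 9) + 40) = (-53/2 + 15/2) + 42*((39 - 9) + 40) = -19 + 42*(30 + 40) = -19 + 42*70 = -19 + 2940 = 2921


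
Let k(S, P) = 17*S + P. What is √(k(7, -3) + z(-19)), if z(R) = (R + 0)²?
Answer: 3*√53 ≈ 21.840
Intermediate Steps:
z(R) = R²
k(S, P) = P + 17*S
√(k(7, -3) + z(-19)) = √((-3 + 17*7) + (-19)²) = √((-3 + 119) + 361) = √(116 + 361) = √477 = 3*√53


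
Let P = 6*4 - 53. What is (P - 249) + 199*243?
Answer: 48079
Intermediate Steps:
P = -29 (P = 24 - 53 = -29)
(P - 249) + 199*243 = (-29 - 249) + 199*243 = -278 + 48357 = 48079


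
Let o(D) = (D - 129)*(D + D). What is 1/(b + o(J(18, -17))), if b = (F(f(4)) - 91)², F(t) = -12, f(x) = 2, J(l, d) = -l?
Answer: 1/15901 ≈ 6.2889e-5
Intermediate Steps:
o(D) = 2*D*(-129 + D) (o(D) = (-129 + D)*(2*D) = 2*D*(-129 + D))
b = 10609 (b = (-12 - 91)² = (-103)² = 10609)
1/(b + o(J(18, -17))) = 1/(10609 + 2*(-1*18)*(-129 - 1*18)) = 1/(10609 + 2*(-18)*(-129 - 18)) = 1/(10609 + 2*(-18)*(-147)) = 1/(10609 + 5292) = 1/15901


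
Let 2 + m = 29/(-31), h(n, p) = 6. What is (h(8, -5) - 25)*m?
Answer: 1729/31 ≈ 55.774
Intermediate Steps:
m = -91/31 (m = -2 + 29/(-31) = -2 + 29*(-1/31) = -2 - 29/31 = -91/31 ≈ -2.9355)
(h(8, -5) - 25)*m = (6 - 25)*(-91/31) = -19*(-91/31) = 1729/31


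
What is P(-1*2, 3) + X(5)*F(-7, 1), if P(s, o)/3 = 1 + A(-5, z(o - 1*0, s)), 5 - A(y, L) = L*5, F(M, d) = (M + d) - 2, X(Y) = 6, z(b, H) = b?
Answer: -75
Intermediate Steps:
F(M, d) = -2 + M + d
A(y, L) = 5 - 5*L (A(y, L) = 5 - L*5 = 5 - 5*L)
P(s, o) = 18 - 15*o (P(s, o) = 3*(1 + (5 - 5*(o - 1*0))) = 3*(1 + (5 - 5*(o + 0))) = 3*(1 + (5 - 5*o)) = 3*(6 - 5*o) = 18 - 15*o)
P(-1*2, 3) + X(5)*F(-7, 1) = (18 - 15*3) + 6*(-2 - 7 + 1) = (18 - 45) + 6*(-8) = -27 - 48 = -75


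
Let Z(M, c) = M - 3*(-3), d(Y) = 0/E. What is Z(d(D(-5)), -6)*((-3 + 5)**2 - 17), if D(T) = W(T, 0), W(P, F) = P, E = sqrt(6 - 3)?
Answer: -117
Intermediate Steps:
E = sqrt(3) ≈ 1.7320
D(T) = T
d(Y) = 0 (d(Y) = 0/(sqrt(3)) = 0*(sqrt(3)/3) = 0)
Z(M, c) = 9 + M (Z(M, c) = M + 9 = 9 + M)
Z(d(D(-5)), -6)*((-3 + 5)**2 - 17) = (9 + 0)*((-3 + 5)**2 - 17) = 9*(2**2 - 17) = 9*(4 - 17) = 9*(-13) = -117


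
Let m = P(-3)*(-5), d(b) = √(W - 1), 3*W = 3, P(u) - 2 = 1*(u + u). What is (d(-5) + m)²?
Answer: 400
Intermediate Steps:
P(u) = 2 + 2*u (P(u) = 2 + 1*(u + u) = 2 + 1*(2*u) = 2 + 2*u)
W = 1 (W = (⅓)*3 = 1)
d(b) = 0 (d(b) = √(1 - 1) = √0 = 0)
m = 20 (m = (2 + 2*(-3))*(-5) = (2 - 6)*(-5) = -4*(-5) = 20)
(d(-5) + m)² = (0 + 20)² = 20² = 400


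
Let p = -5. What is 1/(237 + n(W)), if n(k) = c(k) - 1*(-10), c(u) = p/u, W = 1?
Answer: 1/242 ≈ 0.0041322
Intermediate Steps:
c(u) = -5/u
n(k) = 10 - 5/k (n(k) = -5/k - 1*(-10) = -5/k + 10 = 10 - 5/k)
1/(237 + n(W)) = 1/(237 + (10 - 5/1)) = 1/(237 + (10 - 5*1)) = 1/(237 + (10 - 5)) = 1/(237 + 5) = 1/242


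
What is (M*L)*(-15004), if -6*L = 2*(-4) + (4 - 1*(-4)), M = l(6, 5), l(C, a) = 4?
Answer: 0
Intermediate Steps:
M = 4
L = 0 (L = -(2*(-4) + (4 - 1*(-4)))/6 = -(-8 + (4 + 4))/6 = -(-8 + 8)/6 = -⅙*0 = 0)
(M*L)*(-15004) = (4*0)*(-15004) = 0*(-15004) = 0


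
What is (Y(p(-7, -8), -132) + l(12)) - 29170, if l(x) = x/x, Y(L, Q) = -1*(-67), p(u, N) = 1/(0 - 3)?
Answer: -29102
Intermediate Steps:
p(u, N) = -⅓ (p(u, N) = 1/(-3) = -⅓)
Y(L, Q) = 67
l(x) = 1
(Y(p(-7, -8), -132) + l(12)) - 29170 = (67 + 1) - 29170 = 68 - 29170 = -29102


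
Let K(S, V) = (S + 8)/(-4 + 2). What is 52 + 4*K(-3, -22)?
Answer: 42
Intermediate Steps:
K(S, V) = -4 - S/2 (K(S, V) = (8 + S)/(-2) = (8 + S)*(-1/2) = -4 - S/2)
52 + 4*K(-3, -22) = 52 + 4*(-4 - 1/2*(-3)) = 52 + 4*(-4 + 3/2) = 52 + 4*(-5/2) = 52 - 10 = 42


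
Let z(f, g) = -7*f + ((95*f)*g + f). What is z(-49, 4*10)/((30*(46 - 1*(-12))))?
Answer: -92953/870 ≈ -106.84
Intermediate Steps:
z(f, g) = -6*f + 95*f*g (z(f, g) = -7*f + (95*f*g + f) = -7*f + (f + 95*f*g) = -6*f + 95*f*g)
z(-49, 4*10)/((30*(46 - 1*(-12)))) = (-49*(-6 + 95*(4*10)))/((30*(46 - 1*(-12)))) = (-49*(-6 + 95*40))/((30*(46 + 12))) = (-49*(-6 + 3800))/((30*58)) = -49*3794/1740 = -185906*1/1740 = -92953/870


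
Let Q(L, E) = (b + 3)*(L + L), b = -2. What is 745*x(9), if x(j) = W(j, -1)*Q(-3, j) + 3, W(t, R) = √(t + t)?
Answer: 2235 - 13410*√2 ≈ -16730.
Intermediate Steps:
Q(L, E) = 2*L (Q(L, E) = (-2 + 3)*(L + L) = 1*(2*L) = 2*L)
W(t, R) = √2*√t (W(t, R) = √(2*t) = √2*√t)
x(j) = 3 - 6*√2*√j (x(j) = (√2*√j)*(2*(-3)) + 3 = (√2*√j)*(-6) + 3 = -6*√2*√j + 3 = 3 - 6*√2*√j)
745*x(9) = 745*(3 - 6*√2*√9) = 745*(3 - 6*√2*3) = 745*(3 - 18*√2) = 2235 - 13410*√2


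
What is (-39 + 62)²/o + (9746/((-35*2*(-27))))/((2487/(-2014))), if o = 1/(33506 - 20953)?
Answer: 15606679851233/2350215 ≈ 6.6405e+6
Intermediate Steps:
o = 1/12553 ≈ 7.9662e-5
(-39 + 62)²/o + (9746/((-35*2*(-27))))/((2487/(-2014))) = (-39 + 62)²/(1/12553) + (9746/((-35*2*(-27))))/((2487/(-2014))) = 23²*12553 + (9746/((-70*(-27))))/((2487*(-1/2014))) = 529*12553 + (9746/1890)/(-2487/2014) = 6640537 + (9746*(1/1890))*(-2014/2487) = 6640537 + (4873/945)*(-2014/2487) = 6640537 - 9814222/2350215 = 15606679851233/2350215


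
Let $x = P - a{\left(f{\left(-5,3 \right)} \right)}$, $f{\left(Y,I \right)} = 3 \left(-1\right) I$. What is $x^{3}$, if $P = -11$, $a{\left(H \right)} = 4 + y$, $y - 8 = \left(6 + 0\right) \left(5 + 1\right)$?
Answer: $-205379$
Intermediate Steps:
$y = 44$ ($y = 8 + \left(6 + 0\right) \left(5 + 1\right) = 8 + 6 \cdot 6 = 8 + 36 = 44$)
$f{\left(Y,I \right)} = - 3 I$
$a{\left(H \right)} = 48$ ($a{\left(H \right)} = 4 + 44 = 48$)
$x = -59$ ($x = -11 - 48 = -59$)
$x^{3} = \left(-59\right)^{3} = -205379$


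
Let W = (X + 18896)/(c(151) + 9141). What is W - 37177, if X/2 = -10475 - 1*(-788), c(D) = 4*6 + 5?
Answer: -170456784/4585 ≈ -37177.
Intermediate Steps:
c(D) = 29 (c(D) = 24 + 5 = 29)
X = -19374 (X = 2*(-10475 - 1*(-788)) = 2*(-10475 + 788) = 2*(-9687) = -19374)
W = -239/4585 (W = (-19374 + 18896)/(29 + 9141) = -478/9170 = -478*1/9170 = -239/4585 ≈ -0.052127)
W - 37177 = -239/4585 - 37177 = -170456784/4585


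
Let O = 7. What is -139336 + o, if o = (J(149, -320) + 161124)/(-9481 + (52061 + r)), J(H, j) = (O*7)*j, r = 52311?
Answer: -13221586932/94891 ≈ -1.3933e+5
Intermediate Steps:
J(H, j) = 49*j (J(H, j) = (7*7)*j = 49*j)
o = 145444/94891 (o = (49*(-320) + 161124)/(-9481 + (52061 + 52311)) = (-15680 + 161124)/(-9481 + 104372) = 145444/94891 ≈ 1.5327)
-139336 + o = -139336 + 145444/94891 = -13221586932/94891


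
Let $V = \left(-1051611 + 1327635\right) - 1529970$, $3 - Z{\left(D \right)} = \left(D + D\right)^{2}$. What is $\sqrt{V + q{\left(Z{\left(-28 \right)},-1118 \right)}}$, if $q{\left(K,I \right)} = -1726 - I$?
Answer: $i \sqrt{1254554} \approx 1120.1 i$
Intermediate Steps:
$Z{\left(D \right)} = 3 - 4 D^{2}$ ($Z{\left(D \right)} = 3 - \left(D + D\right)^{2} = 3 - \left(2 D\right)^{2} = 3 - 4 D^{2}$)
$V = -1253946$ ($V = 276024 - 1529970 = -1253946$)
$\sqrt{V + q{\left(Z{\left(-28 \right)},-1118 \right)}} = \sqrt{-1253946 - 608} = \sqrt{-1254554} = i \sqrt{1254554}$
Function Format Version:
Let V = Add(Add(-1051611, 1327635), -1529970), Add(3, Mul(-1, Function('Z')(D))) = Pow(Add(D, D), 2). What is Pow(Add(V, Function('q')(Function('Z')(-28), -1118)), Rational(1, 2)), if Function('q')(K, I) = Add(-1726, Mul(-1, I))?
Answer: Mul(I, Pow(1254554, Rational(1, 2))) ≈ Mul(1120.1, I)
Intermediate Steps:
Function('Z')(D) = Add(3, Mul(-4, Pow(D, 2))) (Function('Z')(D) = Add(3, Mul(-1, Pow(Add(D, D), 2))) = Add(3, Mul(-1, Pow(Mul(2, D), 2))) = Add(3, Mul(-1, Mul(4, Pow(D, 2)))) = Add(3, Mul(-4, Pow(D, 2))))
V = -1253946 (V = Add(276024, -1529970) = -1253946)
Pow(Add(V, Function('q')(Function('Z')(-28), -1118)), Rational(1, 2)) = Pow(Add(-1253946, Add(-1726, Mul(-1, -1118))), Rational(1, 2)) = Pow(Add(-1253946, Add(-1726, 1118)), Rational(1, 2)) = Pow(Add(-1253946, -608), Rational(1, 2)) = Pow(-1254554, Rational(1, 2)) = Mul(I, Pow(1254554, Rational(1, 2)))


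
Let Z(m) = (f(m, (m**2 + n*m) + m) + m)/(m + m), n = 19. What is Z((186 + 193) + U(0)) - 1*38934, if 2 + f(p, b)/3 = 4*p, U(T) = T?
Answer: -29507051/758 ≈ -38928.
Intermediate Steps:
f(p, b) = -6 + 12*p (f(p, b) = -6 + 3*(4*p) = -6 + 12*p)
Z(m) = (-6 + 13*m)/(2*m) (Z(m) = ((-6 + 12*m) + m)/(m + m) = (-6 + 13*m)/((2*m)) = (-6 + 13*m)*(1/(2*m)) = (-6 + 13*m)/(2*m))
Z((186 + 193) + U(0)) - 1*38934 = (13/2 - 3/((186 + 193) + 0)) - 1*38934 = (13/2 - 3/(379 + 0)) - 38934 = (13/2 - 3/379) - 38934 = 4921/758 - 38934 = -29507051/758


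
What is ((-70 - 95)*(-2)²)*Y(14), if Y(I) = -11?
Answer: 7260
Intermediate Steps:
((-70 - 95)*(-2)²)*Y(14) = ((-70 - 95)*(-2)²)*(-11) = -165*4*(-11) = -660*(-11) = 7260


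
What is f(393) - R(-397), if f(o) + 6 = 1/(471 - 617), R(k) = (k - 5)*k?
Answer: -23301601/146 ≈ -1.5960e+5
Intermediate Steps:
R(k) = k*(-5 + k) (R(k) = (-5 + k)*k = k*(-5 + k))
f(o) = -877/146 (f(o) = -6 + 1/(471 - 617) = -6 + 1/(-146) = -6 - 1/146 = -877/146)
f(393) - R(-397) = -877/146 - (-397)*(-5 - 397) = -877/146 - (-397)*(-402) = -877/146 - 1*159594 = -877/146 - 159594 = -23301601/146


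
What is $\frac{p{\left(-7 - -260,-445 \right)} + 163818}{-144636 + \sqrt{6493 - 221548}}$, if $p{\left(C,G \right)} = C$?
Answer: $- \frac{7910191052}{6973262517} - \frac{492213 i \sqrt{295}}{2324420839} \approx -1.1344 - 0.003637 i$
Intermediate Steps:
$\frac{p{\left(-7 - -260,-445 \right)} + 163818}{-144636 + \sqrt{6493 - 221548}} = \frac{\left(-7 - -260\right) + 163818}{-144636 + \sqrt{6493 - 221548}} = \frac{\left(-7 + 260\right) + 163818}{-144636 + \sqrt{-215055}} = \frac{253 + 163818}{-144636 + 27 i \sqrt{295}} = \frac{164071}{-144636 + 27 i \sqrt{295}}$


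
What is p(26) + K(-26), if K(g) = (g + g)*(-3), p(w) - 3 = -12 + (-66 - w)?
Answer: 55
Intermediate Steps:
p(w) = -75 - w (p(w) = 3 + (-12 + (-66 - w)) = 3 + (-78 - w) = -75 - w)
K(g) = -6*g (K(g) = (2*g)*(-3) = -6*g)
p(26) + K(-26) = (-75 - 1*26) - 6*(-26) = (-75 - 26) + 156 = -101 + 156 = 55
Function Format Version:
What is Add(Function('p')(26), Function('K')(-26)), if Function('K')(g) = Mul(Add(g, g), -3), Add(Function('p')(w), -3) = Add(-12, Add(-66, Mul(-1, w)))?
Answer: 55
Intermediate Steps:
Function('p')(w) = Add(-75, Mul(-1, w)) (Function('p')(w) = Add(3, Add(-12, Add(-66, Mul(-1, w)))) = Add(3, Add(-78, Mul(-1, w))) = Add(-75, Mul(-1, w)))
Function('K')(g) = Mul(-6, g) (Function('K')(g) = Mul(Mul(2, g), -3) = Mul(-6, g))
Add(Function('p')(26), Function('K')(-26)) = Add(Add(-75, Mul(-1, 26)), Mul(-6, -26)) = Add(Add(-75, -26), 156) = Add(-101, 156) = 55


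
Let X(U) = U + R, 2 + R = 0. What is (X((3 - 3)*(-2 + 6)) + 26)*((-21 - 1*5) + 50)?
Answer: 576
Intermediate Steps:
R = -2 (R = -2 + 0 = -2)
X(U) = -2 + U (X(U) = U - 2 = -2 + U)
(X((3 - 3)*(-2 + 6)) + 26)*((-21 - 1*5) + 50) = ((-2 + (3 - 3)*(-2 + 6)) + 26)*((-21 - 1*5) + 50) = ((-2 + 0*4) + 26)*((-21 - 5) + 50) = ((-2 + 0) + 26)*(-26 + 50) = (-2 + 26)*24 = 24*24 = 576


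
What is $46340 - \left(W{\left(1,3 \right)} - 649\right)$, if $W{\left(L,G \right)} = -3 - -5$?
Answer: $46987$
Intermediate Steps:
$W{\left(L,G \right)} = 2$ ($W{\left(L,G \right)} = -3 + 5 = 2$)
$46340 - \left(W{\left(1,3 \right)} - 649\right) = 46340 - \left(2 - 649\right) = 46340 - -647 = 46340 + 647 = 46987$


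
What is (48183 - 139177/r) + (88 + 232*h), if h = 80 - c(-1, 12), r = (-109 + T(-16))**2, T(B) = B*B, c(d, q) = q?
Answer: 1383852446/21609 ≈ 64041.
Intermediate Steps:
T(B) = B**2
r = 21609 (r = (-109 + (-16)**2)**2 = (-109 + 256)**2 = 147**2 = 21609)
h = 68 (h = 80 - 1*12 = 80 - 12 = 68)
(48183 - 139177/r) + (88 + 232*h) = (48183 - 139177/21609) + (88 + 232*68) = (48183 - 139177*1/21609) + (88 + 15776) = (48183 - 139177/21609) + 15864 = 1041047270/21609 + 15864 = 1383852446/21609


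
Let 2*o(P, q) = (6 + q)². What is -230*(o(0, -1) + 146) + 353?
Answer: -36102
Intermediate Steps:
o(P, q) = (6 + q)²/2
-230*(o(0, -1) + 146) + 353 = -230*((6 - 1)²/2 + 146) + 353 = -230*((½)*5² + 146) + 353 = -230*((½)*25 + 146) + 353 = -230*(25/2 + 146) + 353 = -230*317/2 + 353 = -36455 + 353 = -36102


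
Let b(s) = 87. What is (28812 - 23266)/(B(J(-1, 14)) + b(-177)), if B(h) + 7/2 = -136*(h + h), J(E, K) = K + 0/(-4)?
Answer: -11092/7449 ≈ -1.4891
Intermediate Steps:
J(E, K) = K (J(E, K) = K - ¼*0 = K + 0 = K)
B(h) = -7/2 - 272*h (B(h) = -7/2 - 136*(h + h) = -7/2 - 272*h)
(28812 - 23266)/(B(J(-1, 14)) + b(-177)) = (28812 - 23266)/((-7/2 - 272*14) + 87) = 5546/((-7/2 - 3808) + 87) = 5546/(-7623/2 + 87) = 5546/(-7449/2) = 5546*(-2/7449) = -11092/7449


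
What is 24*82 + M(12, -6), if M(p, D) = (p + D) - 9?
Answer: 1965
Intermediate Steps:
M(p, D) = -9 + D + p (M(p, D) = (D + p) - 9 = -9 + D + p)
24*82 + M(12, -6) = 24*82 + (-9 - 6 + 12) = 1968 - 3 = 1965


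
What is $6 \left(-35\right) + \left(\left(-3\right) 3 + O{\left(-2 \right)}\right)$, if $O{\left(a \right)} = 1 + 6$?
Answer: $-212$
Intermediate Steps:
$O{\left(a \right)} = 7$
$6 \left(-35\right) + \left(\left(-3\right) 3 + O{\left(-2 \right)}\right) = 6 \left(-35\right) + \left(\left(-3\right) 3 + 7\right) = -210 + \left(-9 + 7\right) = -210 - 2 = -212$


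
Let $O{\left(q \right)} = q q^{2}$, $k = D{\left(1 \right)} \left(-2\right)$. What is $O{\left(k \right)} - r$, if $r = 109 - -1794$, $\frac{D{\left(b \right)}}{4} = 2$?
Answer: $-5999$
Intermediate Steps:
$D{\left(b \right)} = 8$ ($D{\left(b \right)} = 4 \cdot 2 = 8$)
$k = -16$ ($k = 8 \left(-2\right) = -16$)
$O{\left(q \right)} = q^{3}$
$r = 1903$ ($r = 109 + 1794 = 1903$)
$O{\left(k \right)} - r = \left(-16\right)^{3} - 1903 = -4096 - 1903 = -5999$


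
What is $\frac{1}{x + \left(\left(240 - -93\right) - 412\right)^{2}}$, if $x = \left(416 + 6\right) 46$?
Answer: $\frac{1}{25653} \approx 3.8982 \cdot 10^{-5}$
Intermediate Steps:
$x = 19412$ ($x = 422 \cdot 46 = 19412$)
$\frac{1}{x + \left(\left(240 - -93\right) - 412\right)^{2}} = \frac{1}{19412 + \left(\left(240 - -93\right) - 412\right)^{2}} = \frac{1}{19412 + \left(\left(240 + 93\right) - 412\right)^{2}} = \frac{1}{19412 + \left(333 - 412\right)^{2}} = \frac{1}{19412 + \left(-79\right)^{2}} = \frac{1}{19412 + 6241} = \frac{1}{25653}$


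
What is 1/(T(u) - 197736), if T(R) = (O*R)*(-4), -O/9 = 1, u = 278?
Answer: -1/187728 ≈ -5.3269e-6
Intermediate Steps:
O = -9 (O = -9*1 = -9)
T(R) = 36*R (T(R) = -9*R*(-4) = 36*R)
1/(T(u) - 197736) = 1/(36*278 - 197736) = 1/(10008 - 197736) = 1/(-187728) = -1/187728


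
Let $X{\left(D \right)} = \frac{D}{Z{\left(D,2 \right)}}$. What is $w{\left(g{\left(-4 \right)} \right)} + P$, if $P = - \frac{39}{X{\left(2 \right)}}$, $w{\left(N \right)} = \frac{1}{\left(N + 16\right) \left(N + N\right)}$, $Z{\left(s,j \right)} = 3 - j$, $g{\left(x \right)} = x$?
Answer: $- \frac{1873}{96} \approx -19.51$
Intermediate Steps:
$w{\left(N \right)} = \frac{1}{2 N \left(16 + N\right)}$ ($w{\left(N \right)} = \frac{1}{\left(16 + N\right) 2 N} = \frac{1}{2 N \left(16 + N\right)}$)
$X{\left(D \right)} = D$ ($X{\left(D \right)} = \frac{D}{3 - 2} = \frac{D}{1} = D 1 = D$)
$P = - \frac{39}{2} \approx -19.5$
$w{\left(g{\left(-4 \right)} \right)} + P = \frac{1}{2 \left(-4\right) \left(16 - 4\right)} - \frac{39}{2} = \frac{1}{2} \left(- \frac{1}{4}\right) \frac{1}{12} - \frac{39}{2} = - \frac{1}{96} - \frac{39}{2} = - \frac{1873}{96}$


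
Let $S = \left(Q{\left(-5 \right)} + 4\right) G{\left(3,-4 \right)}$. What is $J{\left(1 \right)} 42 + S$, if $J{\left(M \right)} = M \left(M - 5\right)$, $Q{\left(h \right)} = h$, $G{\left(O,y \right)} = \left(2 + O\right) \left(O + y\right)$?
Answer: $-163$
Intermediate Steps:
$S = 5$ ($S = \left(-5 + 4\right) \left(3^{2} + 2 \cdot 3 + 2 \left(-4\right) + 3 \left(-4\right)\right) = - (9 + 6 - 8 - 12) = \left(-1\right) \left(-5\right) = 5$)
$J{\left(M \right)} = M \left(-5 + M\right)$
$J{\left(1 \right)} 42 + S = 1 \left(-5 + 1\right) 42 + 5 = 1 \left(-4\right) 42 + 5 = \left(-4\right) 42 + 5 = -168 + 5 = -163$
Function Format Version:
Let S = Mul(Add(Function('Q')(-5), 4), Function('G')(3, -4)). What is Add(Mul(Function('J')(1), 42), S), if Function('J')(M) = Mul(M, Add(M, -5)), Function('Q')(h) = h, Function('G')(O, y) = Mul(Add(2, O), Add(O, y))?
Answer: -163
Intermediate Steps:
S = 5 (S = Mul(Add(-5, 4), Add(Pow(3, 2), Mul(2, 3), Mul(2, -4), Mul(3, -4))) = Mul(-1, Add(9, 6, -8, -12)) = Mul(-1, -5) = 5)
Function('J')(M) = Mul(M, Add(-5, M))
Add(Mul(Function('J')(1), 42), S) = Add(Mul(Mul(1, Add(-5, 1)), 42), 5) = Add(Mul(Mul(1, -4), 42), 5) = Add(Mul(-4, 42), 5) = Add(-168, 5) = -163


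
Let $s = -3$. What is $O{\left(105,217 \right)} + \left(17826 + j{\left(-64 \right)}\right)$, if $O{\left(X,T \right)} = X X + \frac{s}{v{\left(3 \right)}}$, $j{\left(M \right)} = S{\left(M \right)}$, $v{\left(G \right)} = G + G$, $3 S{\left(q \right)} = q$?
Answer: $\frac{172975}{6} \approx 28829.0$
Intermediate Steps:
$S{\left(q \right)} = \frac{q}{3}$
$v{\left(G \right)} = 2 G$
$j{\left(M \right)} = \frac{M}{3}$
$O{\left(X,T \right)} = - \frac{1}{2} + X^{2}$ ($O{\left(X,T \right)} = X X - \frac{3}{2 \cdot 3} = X^{2} - \frac{3}{6} = X^{2} - \frac{1}{2} = - \frac{1}{2} + X^{2}$)
$O{\left(105,217 \right)} + \left(17826 + j{\left(-64 \right)}\right) = \left(- \frac{1}{2} + 105^{2}\right) + \left(17826 + \frac{1}{3} \left(-64\right)\right) = \left(- \frac{1}{2} + 11025\right) + \left(17826 - \frac{64}{3}\right) = \frac{22049}{2} + \frac{53414}{3} = \frac{172975}{6}$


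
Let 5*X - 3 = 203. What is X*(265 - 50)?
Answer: 8858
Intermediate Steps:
X = 206/5 (X = 3/5 + (1/5)*203 = 3/5 + 203/5 = 206/5 ≈ 41.200)
X*(265 - 50) = 206*(265 - 50)/5 = (206/5)*215 = 8858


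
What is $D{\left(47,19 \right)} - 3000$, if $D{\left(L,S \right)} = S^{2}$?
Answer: $-2639$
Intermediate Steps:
$D{\left(47,19 \right)} - 3000 = 19^{2} - 3000 = 361 - 3000 = -2639$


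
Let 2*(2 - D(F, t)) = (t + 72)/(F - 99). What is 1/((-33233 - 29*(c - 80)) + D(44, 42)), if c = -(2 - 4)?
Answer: -55/1703238 ≈ -3.2291e-5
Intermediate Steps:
D(F, t) = 2 - (72 + t)/(2*(-99 + F)) (D(F, t) = 2 - (t + 72)/(2*(F - 99)) = 2 - (72 + t)/(2*(-99 + F)))
c = 2 (c = -1*(-2) = 2)
1/((-33233 - 29*(c - 80)) + D(44, 42)) = 1/((-33233 - 29*(2 - 80)) + (-468 - 1*42 + 4*44)/(2*(-99 + 44))) = 1/((-33233 - 29*(-78)) + (½)*(-468 - 42 + 176)/(-55)) = 1/((-33233 + 2262) + (½)*(-1/55)*(-334)) = 1/(-30971 + 167/55) = 1/(-1703238/55) = -55/1703238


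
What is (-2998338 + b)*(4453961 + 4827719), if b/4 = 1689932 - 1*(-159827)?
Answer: 40845870612640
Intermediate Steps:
b = 7399036 (b = 4*(1689932 - 1*(-159827)) = 4*(1689932 + 159827) = 4*1849759 = 7399036)
(-2998338 + b)*(4453961 + 4827719) = (-2998338 + 7399036)*(4453961 + 4827719) = 4400698*9281680 = 40845870612640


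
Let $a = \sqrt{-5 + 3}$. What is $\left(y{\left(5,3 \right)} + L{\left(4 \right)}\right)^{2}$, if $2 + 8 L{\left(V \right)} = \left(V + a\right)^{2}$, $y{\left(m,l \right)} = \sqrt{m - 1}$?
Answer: $\frac{41}{4} + 7 i \sqrt{2} \approx 10.25 + 9.8995 i$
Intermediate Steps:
$a = i \sqrt{2}$ ($a = \sqrt{-2} = i \sqrt{2} \approx 1.4142 i$)
$y{\left(m,l \right)} = \sqrt{-1 + m}$
$L{\left(V \right)} = - \frac{1}{4} + \frac{\left(V + i \sqrt{2}\right)^{2}}{8}$
$\left(y{\left(5,3 \right)} + L{\left(4 \right)}\right)^{2} = \left(\sqrt{-1 + 5} - \left(\frac{1}{4} - \frac{\left(4 + i \sqrt{2}\right)^{2}}{8}\right)\right)^{2} = \left(\sqrt{4} - \left(\frac{1}{4} - \frac{\left(4 + i \sqrt{2}\right)^{2}}{8}\right)\right)^{2} = \left(2 - \left(\frac{1}{4} - \frac{\left(4 + i \sqrt{2}\right)^{2}}{8}\right)\right)^{2} = \left(\frac{7}{4} + \frac{\left(4 + i \sqrt{2}\right)^{2}}{8}\right)^{2}$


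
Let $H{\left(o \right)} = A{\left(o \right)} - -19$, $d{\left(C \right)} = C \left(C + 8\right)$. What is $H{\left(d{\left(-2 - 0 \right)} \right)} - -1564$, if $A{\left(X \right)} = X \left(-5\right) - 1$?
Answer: $1642$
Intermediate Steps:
$d{\left(C \right)} = C \left(8 + C\right)$
$A{\left(X \right)} = -1 - 5 X$ ($A{\left(X \right)} = - 5 X - 1 = -1 - 5 X$)
$H{\left(o \right)} = 18 - 5 o$ ($H{\left(o \right)} = \left(-1 - 5 o\right) - -19 = \left(-1 - 5 o\right) + 19 = 18 - 5 o$)
$H{\left(d{\left(-2 - 0 \right)} \right)} - -1564 = \left(18 - 5 \left(-2 - 0\right) \left(8 - 2\right)\right) - -1564 = \left(18 - 5 \left(-2 + 0\right) \left(8 + \left(-2 + 0\right)\right)\right) + 1564 = \left(18 - 5 \left(- 2 \left(8 - 2\right)\right)\right) + 1564 = \left(18 - 5 \left(\left(-2\right) 6\right)\right) + 1564 = \left(18 - -60\right) + 1564 = \left(18 + 60\right) + 1564 = 78 + 1564 = 1642$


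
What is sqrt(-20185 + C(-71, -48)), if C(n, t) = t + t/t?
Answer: 6*I*sqrt(562) ≈ 142.24*I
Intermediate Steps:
C(n, t) = 1 + t (C(n, t) = t + 1 = 1 + t)
sqrt(-20185 + C(-71, -48)) = sqrt(-20185 + (1 - 48)) = sqrt(-20185 - 47) = sqrt(-20232) = 6*I*sqrt(562)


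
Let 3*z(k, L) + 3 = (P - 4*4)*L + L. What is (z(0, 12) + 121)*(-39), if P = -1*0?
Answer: -2340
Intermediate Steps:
P = 0
z(k, L) = -1 - 5*L (z(k, L) = -1 + ((0 - 4*4)*L + L)/3 = -1 + ((0 - 16)*L + L)/3 = -1 + (-16*L + L)/3 = -1 + (-15*L)/3 = -1 - 5*L)
(z(0, 12) + 121)*(-39) = ((-1 - 5*12) + 121)*(-39) = ((-1 - 60) + 121)*(-39) = (-61 + 121)*(-39) = 60*(-39) = -2340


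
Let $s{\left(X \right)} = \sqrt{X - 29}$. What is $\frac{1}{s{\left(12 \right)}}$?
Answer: $- \frac{i \sqrt{17}}{17} \approx - 0.24254 i$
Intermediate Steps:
$s{\left(X \right)} = \sqrt{-29 + X}$
$\frac{1}{s{\left(12 \right)}} = \frac{1}{\sqrt{-29 + 12}} = \frac{1}{\sqrt{-17}} = \frac{1}{i \sqrt{17}} = - \frac{i \sqrt{17}}{17}$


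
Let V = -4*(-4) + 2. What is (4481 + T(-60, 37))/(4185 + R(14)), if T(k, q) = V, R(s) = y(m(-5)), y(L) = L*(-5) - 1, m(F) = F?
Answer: 4499/4209 ≈ 1.0689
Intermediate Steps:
y(L) = -1 - 5*L (y(L) = -5*L - 1 = -1 - 5*L)
R(s) = 24 (R(s) = -1 - 5*(-5) = -1 + 25 = 24)
V = 18 (V = 16 + 2 = 18)
T(k, q) = 18
(4481 + T(-60, 37))/(4185 + R(14)) = (4481 + 18)/(4185 + 24) = 4499/4209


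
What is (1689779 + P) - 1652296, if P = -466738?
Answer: -429255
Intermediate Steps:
(1689779 + P) - 1652296 = (1689779 - 466738) - 1652296 = 1223041 - 1652296 = -429255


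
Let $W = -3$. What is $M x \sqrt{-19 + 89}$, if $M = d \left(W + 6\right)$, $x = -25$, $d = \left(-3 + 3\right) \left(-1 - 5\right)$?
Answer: $0$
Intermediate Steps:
$d = 0$ ($d = 0 \left(-6\right) = 0$)
$M = 0$ ($M = 0 \left(-3 + 6\right) = 0 \cdot 3 = 0$)
$M x \sqrt{-19 + 89} = 0 \left(-25\right) \sqrt{-19 + 89} = 0 \sqrt{70} = 0$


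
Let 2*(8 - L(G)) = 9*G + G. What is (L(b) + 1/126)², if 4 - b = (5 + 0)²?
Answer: 202749121/15876 ≈ 12771.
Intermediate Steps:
b = -21 (b = 4 - (5 + 0)² = 4 - 1*5² = 4 - 1*25 = 4 - 25 = -21)
L(G) = 8 - 5*G (L(G) = 8 - (9*G + G)/2 = 8 - 5*G)
(L(b) + 1/126)² = ((8 - 5*(-21)) + 1/126)² = ((8 + 105) + 1/126)² = (113 + 1/126)² = (14239/126)² = 202749121/15876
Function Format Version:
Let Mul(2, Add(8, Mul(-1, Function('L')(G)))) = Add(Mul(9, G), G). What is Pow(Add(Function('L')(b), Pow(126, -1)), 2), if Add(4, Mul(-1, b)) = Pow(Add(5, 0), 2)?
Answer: Rational(202749121, 15876) ≈ 12771.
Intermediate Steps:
b = -21 (b = Add(4, Mul(-1, Pow(Add(5, 0), 2))) = Add(4, Mul(-1, Pow(5, 2))) = Add(4, Mul(-1, 25)) = Add(4, -25) = -21)
Function('L')(G) = Add(8, Mul(-5, G)) (Function('L')(G) = Add(8, Mul(Rational(-1, 2), Add(Mul(9, G), G))) = Add(8, Mul(Rational(-1, 2), Mul(10, G))) = Add(8, Mul(-5, G)))
Pow(Add(Function('L')(b), Pow(126, -1)), 2) = Pow(Add(Add(8, Mul(-5, -21)), Pow(126, -1)), 2) = Pow(Add(Add(8, 105), Rational(1, 126)), 2) = Pow(Add(113, Rational(1, 126)), 2) = Pow(Rational(14239, 126), 2) = Rational(202749121, 15876)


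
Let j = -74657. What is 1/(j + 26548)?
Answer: -1/48109 ≈ -2.0786e-5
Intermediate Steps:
1/(j + 26548) = 1/(-74657 + 26548) = 1/(-48109) = -1/48109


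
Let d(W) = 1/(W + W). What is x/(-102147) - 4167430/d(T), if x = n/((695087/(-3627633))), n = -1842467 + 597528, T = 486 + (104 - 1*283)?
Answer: -60559213085333204389/23667017263 ≈ -2.5588e+9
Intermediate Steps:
T = 307 (T = 486 + (104 - 283) = 486 - 179 = 307)
n = -1244939
d(W) = 1/(2*W)
x = 4516181799387/695087 (x = -1244939/(695087/(-3627633)) = -1244939/(695087*(-1/3627633)) = -1244939/(-695087/3627633) = -1244939*(-3627633/695087) = 4516181799387/695087 ≈ 6.4973e+6)
x/(-102147) - 4167430/d(T) = (4516181799387/695087)/(-102147) - 4167430/((½)/307) = (4516181799387/695087)*(-1/102147) - 4167430/((½)*(1/307)) = -1505393933129/23667017263 - 4167430/1/614 = -1505393933129/23667017263 - 4167430*614 = -1505393933129/23667017263 - 2558802020 = -60559213085333204389/23667017263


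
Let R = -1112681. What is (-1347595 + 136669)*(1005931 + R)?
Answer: 129266350500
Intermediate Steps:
(-1347595 + 136669)*(1005931 + R) = (-1347595 + 136669)*(1005931 - 1112681) = -1210926*(-106750) = 129266350500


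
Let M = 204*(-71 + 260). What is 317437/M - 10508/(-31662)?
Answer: 580879819/67820004 ≈ 8.5650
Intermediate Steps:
M = 38556 (M = 204*189 = 38556)
317437/M - 10508/(-31662) = 317437/38556 - 10508/(-31662) = 317437*(1/38556) - 10508*(-1/31662) = 317437/38556 + 5254/15831 = 580879819/67820004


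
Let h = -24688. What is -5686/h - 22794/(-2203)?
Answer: 287632265/27193832 ≈ 10.577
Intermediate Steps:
-5686/h - 22794/(-2203) = -5686/(-24688) - 22794/(-2203) = -5686*(-1/24688) - 22794*(-1/2203) = 2843/12344 + 22794/2203 = 287632265/27193832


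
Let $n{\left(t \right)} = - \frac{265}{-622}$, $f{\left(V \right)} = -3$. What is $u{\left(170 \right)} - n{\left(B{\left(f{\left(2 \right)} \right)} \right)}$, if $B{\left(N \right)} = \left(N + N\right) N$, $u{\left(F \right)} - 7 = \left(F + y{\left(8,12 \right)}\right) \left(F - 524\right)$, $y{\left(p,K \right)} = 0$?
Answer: $- \frac{37427871}{622} \approx -60173.0$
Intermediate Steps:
$u{\left(F \right)} = 7 + F \left(-524 + F\right)$ ($u{\left(F \right)} = 7 + \left(F + 0\right) \left(F - 524\right) = 7 + F \left(-524 + F\right)$)
$B{\left(N \right)} = 2 N^{2}$ ($B{\left(N \right)} = 2 N N = 2 N^{2}$)
$n{\left(t \right)} = \frac{265}{622}$ ($n{\left(t \right)} = \left(-265\right) \left(- \frac{1}{622}\right) = \frac{265}{622}$)
$u{\left(170 \right)} - n{\left(B{\left(f{\left(2 \right)} \right)} \right)} = \left(7 + 170^{2} - 89080\right) - \frac{265}{622} = \left(7 + 28900 - 89080\right) - \frac{265}{622} = -60173 - \frac{265}{622} = - \frac{37427871}{622}$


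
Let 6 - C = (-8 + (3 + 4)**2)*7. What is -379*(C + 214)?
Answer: 25393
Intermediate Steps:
C = -281 (C = 6 - (-8 + (3 + 4)**2)*7 = 6 - (-8 + 7**2)*7 = 6 - (-8 + 49)*7 = 6 - 41*7 = 6 - 1*287 = 6 - 287 = -281)
-379*(C + 214) = -379*(-281 + 214) = -379*(-67) = 25393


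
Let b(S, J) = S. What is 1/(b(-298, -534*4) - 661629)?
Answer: -1/661927 ≈ -1.5107e-6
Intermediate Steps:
1/(b(-298, -534*4) - 661629) = 1/(-298 - 661629) = 1/(-661927) = -1/661927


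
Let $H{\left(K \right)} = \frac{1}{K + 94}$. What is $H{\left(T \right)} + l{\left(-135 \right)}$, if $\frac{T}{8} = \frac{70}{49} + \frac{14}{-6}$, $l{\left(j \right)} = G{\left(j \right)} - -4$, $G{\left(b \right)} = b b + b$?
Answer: $\frac{32967289}{1822} \approx 18094.0$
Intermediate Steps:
$G{\left(b \right)} = b + b^{2}$ ($G{\left(b \right)} = b^{2} + b = b + b^{2}$)
$l{\left(j \right)} = 4 + j \left(1 + j\right)$ ($l{\left(j \right)} = j \left(1 + j\right) - -4 = j \left(1 + j\right) + 4 = 4 + j \left(1 + j\right)$)
$T = - \frac{152}{21}$ ($T = 8 \left(\frac{70}{49} + \frac{14}{-6}\right) = 8 \left(70 \cdot \frac{1}{49} + 14 \left(- \frac{1}{6}\right)\right) = 8 \left(\frac{10}{7} - \frac{7}{3}\right) = 8 \left(- \frac{19}{21}\right) = - \frac{152}{21} \approx -7.2381$)
$H{\left(K \right)} = \frac{1}{94 + K}$
$H{\left(T \right)} + l{\left(-135 \right)} = \frac{1}{94 - \frac{152}{21}} - \left(-4 + 135 \left(1 - 135\right)\right) = \frac{1}{\frac{1822}{21}} + \left(4 - -18090\right) = \frac{21}{1822} + \left(4 + 18090\right) = \frac{21}{1822} + 18094 = \frac{32967289}{1822}$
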